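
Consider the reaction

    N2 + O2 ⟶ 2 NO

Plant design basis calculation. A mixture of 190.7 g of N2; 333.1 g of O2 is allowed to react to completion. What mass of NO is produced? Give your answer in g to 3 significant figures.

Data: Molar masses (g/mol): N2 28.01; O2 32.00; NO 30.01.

409 g

n(N2) = 190.7 / 28.01 = 6.808 mol
n(O2) = 333.1 / 32.00 = 10.41 mol
n/ν → N2: 6.808, O2: 10.41; N2 is limiting.
n(NO) = (2/1) × 6.808 = 13.62 mol
mass = 13.62 × 30.01 = 408.7 g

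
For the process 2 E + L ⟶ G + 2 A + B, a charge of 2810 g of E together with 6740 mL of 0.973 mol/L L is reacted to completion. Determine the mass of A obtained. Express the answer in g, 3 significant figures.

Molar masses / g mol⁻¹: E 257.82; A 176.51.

n(E) = 2810 / 257.82 = 10.90 mol
n(L) = 0.973 × 6740/1000 = 6.558 mol
n/ν → E: 5.450, L: 6.558; E is limiting.
n(A) = (2/2) × 10.90 = 10.90 mol
mass = 10.90 × 176.51 = 1924 g

1920 g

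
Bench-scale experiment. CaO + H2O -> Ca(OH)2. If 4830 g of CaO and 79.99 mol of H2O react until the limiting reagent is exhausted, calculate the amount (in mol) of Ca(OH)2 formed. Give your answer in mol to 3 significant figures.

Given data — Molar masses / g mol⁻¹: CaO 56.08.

n(CaO) = 4830 / 56.08 = 86.13 mol
n(H2O) = 79.99 mol
n/ν → CaO: 86.13, H2O: 79.99; H2O is limiting.
n(Ca(OH)2) = (1/1) × 79.99 = 79.99 mol

80.0 mol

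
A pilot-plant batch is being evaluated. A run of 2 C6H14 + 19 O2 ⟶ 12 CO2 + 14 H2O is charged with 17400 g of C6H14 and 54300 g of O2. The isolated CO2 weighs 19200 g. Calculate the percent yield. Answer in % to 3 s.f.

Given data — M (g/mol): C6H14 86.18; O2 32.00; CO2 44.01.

n(C6H14) = 17400 / 86.18 = 201.9 mol
n(O2) = 54300 / 32.00 = 1697 mol
n/ν → C6H14: 101.0, O2: 89.32; O2 is limiting.
theoretical n(CO2) = (12/19) × 1697 = 1072 mol → 47180 g
% yield = 19200 / 47180 × 100 = 40.70 %

40.7 %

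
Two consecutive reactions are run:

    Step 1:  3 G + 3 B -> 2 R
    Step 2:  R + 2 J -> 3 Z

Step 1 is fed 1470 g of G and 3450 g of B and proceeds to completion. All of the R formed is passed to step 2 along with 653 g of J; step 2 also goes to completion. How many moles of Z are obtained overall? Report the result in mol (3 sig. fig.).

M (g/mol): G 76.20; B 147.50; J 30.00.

Step 1:
n(G) = 1470 / 76.20 = 19.29 mol
n(B) = 3450 / 147.50 = 23.39 mol
n/ν for G = 19.29/3 = 6.430
n/ν for B = 23.39/3 = 7.797
Smallest n/ν is G → limiting reagent.
n(R) produced = (2/3) × 19.29 = 12.86 mol
Step 2:
n(R) available = 12.86 mol
n(J) = 653.0 / 30.00 = 21.77 mol
n/ν for R = 12.86/1 = 12.86
n/ν for J = 21.77/2 = 10.89
Smallest n/ν is J → limiting reagent.
n(Z) = (3/2) × 21.77 = 32.66 mol

32.7 mol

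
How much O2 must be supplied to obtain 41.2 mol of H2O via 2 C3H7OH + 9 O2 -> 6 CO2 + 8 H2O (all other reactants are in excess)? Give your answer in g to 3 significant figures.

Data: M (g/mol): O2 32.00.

1480 g

n(H2O) = 41.20 mol
n(O2) = (9/8) × 41.20 = 46.35 mol
mass = 46.35 × 32.00 = 1483 g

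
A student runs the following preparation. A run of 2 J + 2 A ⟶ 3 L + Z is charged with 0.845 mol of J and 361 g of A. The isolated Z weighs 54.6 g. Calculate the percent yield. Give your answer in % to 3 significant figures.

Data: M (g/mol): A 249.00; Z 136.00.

n(J) = 0.8450 mol
n(A) = 361.0 / 249.00 = 1.450 mol
n/ν for J = 0.8450/2 = 0.4225
n/ν for A = 1.450/2 = 0.7250
Smallest n/ν is J → limiting reagent.
theoretical n(Z) = (1/2) × 0.8450 = 0.4225 mol → 57.46 g
% yield = 54.6 / 57.46 × 100 = 95.02 %

95.0 %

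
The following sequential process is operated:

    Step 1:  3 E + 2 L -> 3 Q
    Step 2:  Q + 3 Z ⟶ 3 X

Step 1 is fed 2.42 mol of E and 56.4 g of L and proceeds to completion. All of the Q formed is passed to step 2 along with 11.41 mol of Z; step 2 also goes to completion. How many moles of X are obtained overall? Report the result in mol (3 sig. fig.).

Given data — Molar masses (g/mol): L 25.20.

7.26 mol

Step 1:
n(E) = 2.420 mol
n(L) = 56.40 / 25.20 = 2.238 mol
n/ν for E = 2.420/3 = 0.8067
n/ν for L = 2.238/2 = 1.119
Smallest n/ν is E → limiting reagent.
n(Q) produced = (3/3) × 2.420 = 2.420 mol
Step 2:
n(Q) available = 2.420 mol
n(Z) = 11.41 mol
n/ν for Q = 2.420/1 = 2.420
n/ν for Z = 11.41/3 = 3.803
Smallest n/ν is Q → limiting reagent.
n(X) = (3/1) × 2.420 = 7.260 mol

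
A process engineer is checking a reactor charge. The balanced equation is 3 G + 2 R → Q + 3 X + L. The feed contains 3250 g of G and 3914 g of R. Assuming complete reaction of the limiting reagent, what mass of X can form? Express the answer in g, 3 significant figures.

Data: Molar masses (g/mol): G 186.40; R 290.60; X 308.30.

5380 g

n(G) = 3250 / 186.40 = 17.44 mol
n(R) = 3914 / 290.60 = 13.47 mol
n/ν → G: 5.813, R: 6.735; G is limiting.
n(X) = (3/3) × 17.44 = 17.44 mol
mass = 17.44 × 308.30 = 5377 g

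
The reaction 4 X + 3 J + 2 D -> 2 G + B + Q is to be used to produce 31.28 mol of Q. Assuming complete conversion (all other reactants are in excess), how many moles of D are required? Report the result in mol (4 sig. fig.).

62.56 mol

n(Q) = 31.28 mol
n(D) = (2/1) × 31.28 = 62.56 mol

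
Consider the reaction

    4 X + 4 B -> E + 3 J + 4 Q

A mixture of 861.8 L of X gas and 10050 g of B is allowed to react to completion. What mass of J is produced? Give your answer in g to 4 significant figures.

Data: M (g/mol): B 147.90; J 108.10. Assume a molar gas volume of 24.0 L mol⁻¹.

2911 g

n(X) = 861.8 / 24.0 = 35.91 mol
n(B) = 10050 / 147.90 = 67.95 mol
n/ν → X: 8.978, B: 16.99; X is limiting.
n(J) = (3/4) × 35.91 = 26.93 mol
mass = 26.93 × 108.10 = 2911 g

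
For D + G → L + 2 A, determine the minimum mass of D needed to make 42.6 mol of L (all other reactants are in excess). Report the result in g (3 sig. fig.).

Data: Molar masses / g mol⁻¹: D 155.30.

n(L) = 42.60 mol
n(D) = (1/1) × 42.60 = 42.60 mol
mass = 42.60 × 155.30 = 6616 g

6620 g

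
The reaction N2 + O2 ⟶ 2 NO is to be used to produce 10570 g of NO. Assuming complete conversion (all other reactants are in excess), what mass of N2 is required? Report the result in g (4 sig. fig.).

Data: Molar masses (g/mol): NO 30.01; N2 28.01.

4933 g

n(NO) = 10570 / 30.01 = 352.2 mol
n(N2) = (1/2) × 352.2 = 176.1 mol
mass = 176.1 × 28.01 = 4933 g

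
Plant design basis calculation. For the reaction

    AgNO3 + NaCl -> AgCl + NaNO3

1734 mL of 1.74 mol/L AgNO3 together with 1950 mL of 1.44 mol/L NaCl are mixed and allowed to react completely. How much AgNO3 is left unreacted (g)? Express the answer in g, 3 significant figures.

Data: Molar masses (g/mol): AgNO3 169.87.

35.5 g

n(AgNO3) = 1.74 × 1734/1000 = 3.017 mol
n(NaCl) = 1.44 × 1950/1000 = 2.808 mol
n/ν for AgNO3 = 3.017/1 = 3.017
n/ν for NaCl = 2.808/1 = 2.808
Smallest n/ν is NaCl → limiting reagent.
AgNO3 consumed = (1/1) × 2.808 = 2.808 mol
AgNO3 remaining = 3.017 − 2.808 = 0.2090 mol
mass = 0.2090 × 169.87 = 35.50 g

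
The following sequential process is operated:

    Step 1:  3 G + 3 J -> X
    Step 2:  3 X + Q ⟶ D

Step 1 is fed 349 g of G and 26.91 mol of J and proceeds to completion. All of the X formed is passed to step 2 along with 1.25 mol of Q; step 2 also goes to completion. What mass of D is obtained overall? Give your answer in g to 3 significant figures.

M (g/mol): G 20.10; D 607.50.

759 g

Step 1:
n(G) = 349.0 / 20.10 = 17.36 mol
n(J) = 26.91 mol
n/ν → G: 5.787, J: 8.970; G is limiting.
n(X) produced = (1/3) × 17.36 = 5.787 mol
Step 2:
n(X) available = 5.787 mol
n(Q) = 1.250 mol
n/ν → X: 1.929, Q: 1.250; Q is limiting.
n(D) = (1/1) × 1.250 = 1.250 mol
mass = 1.250 × 607.50 = 759.4 g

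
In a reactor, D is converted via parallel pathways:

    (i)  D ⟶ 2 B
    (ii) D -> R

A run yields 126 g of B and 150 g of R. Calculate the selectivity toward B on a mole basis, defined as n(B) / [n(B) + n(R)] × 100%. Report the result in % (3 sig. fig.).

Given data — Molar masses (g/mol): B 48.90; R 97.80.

62.7 %

n(B) = 126 / 48.90 = 2.577 mol
n(R) = 150 / 97.80 = 1.534 mol
selectivity = 2.577/(2.577+1.534) × 100 = 62.69 %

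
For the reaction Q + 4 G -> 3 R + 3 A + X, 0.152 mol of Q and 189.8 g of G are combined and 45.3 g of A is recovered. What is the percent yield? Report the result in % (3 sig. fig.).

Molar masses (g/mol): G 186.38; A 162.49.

61.1 %

n(Q) = 0.1520 mol
n(G) = 189.8 / 186.38 = 1.018 mol
n/ν for Q = 0.1520/1 = 0.1520
n/ν for G = 1.018/4 = 0.2545
Smallest n/ν is Q → limiting reagent.
theoretical n(A) = (3/1) × 0.1520 = 0.4560 mol → 74.10 g
% yield = 45.3 / 74.10 × 100 = 61.13 %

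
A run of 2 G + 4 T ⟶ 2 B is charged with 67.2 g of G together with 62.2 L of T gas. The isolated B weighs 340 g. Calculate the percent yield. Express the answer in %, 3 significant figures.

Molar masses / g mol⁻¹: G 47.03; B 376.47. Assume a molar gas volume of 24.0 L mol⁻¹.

n(G) = 67.20 / 47.03 = 1.429 mol
n(T) = 62.20 / 24.0 = 2.592 mol
n/ν for G = 1.429/2 = 0.7145
n/ν for T = 2.592/4 = 0.6480
Smallest n/ν is T → limiting reagent.
theoretical n(B) = (2/4) × 2.592 = 1.296 mol → 487.9 g
% yield = 340 / 487.9 × 100 = 69.69 %

69.7 %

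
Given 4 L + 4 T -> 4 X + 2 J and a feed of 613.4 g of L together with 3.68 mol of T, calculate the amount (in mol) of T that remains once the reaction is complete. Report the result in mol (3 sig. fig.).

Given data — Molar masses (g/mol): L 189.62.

0.445 mol

n(L) = 613.4 / 189.62 = 3.235 mol
n(T) = 3.680 mol
n/ν for L = 3.235/4 = 0.8088
n/ν for T = 3.680/4 = 0.9200
Smallest n/ν is L → limiting reagent.
T consumed = (4/4) × 3.235 = 3.235 mol
T remaining = 3.680 − 3.235 = 0.4450 mol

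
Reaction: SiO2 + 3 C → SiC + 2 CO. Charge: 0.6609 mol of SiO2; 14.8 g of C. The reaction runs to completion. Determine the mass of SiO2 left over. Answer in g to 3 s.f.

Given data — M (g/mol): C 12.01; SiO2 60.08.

15.0 g

n(SiO2) = 0.6609 mol
n(C) = 14.80 / 12.01 = 1.232 mol
n/ν for SiO2 = 0.6609/1 = 0.6609
n/ν for C = 1.232/3 = 0.4107
Smallest n/ν is C → limiting reagent.
SiO2 consumed = (1/3) × 1.232 = 0.4107 mol
SiO2 remaining = 0.6609 − 0.4107 = 0.2502 mol
mass = 0.2502 × 60.08 = 15.03 g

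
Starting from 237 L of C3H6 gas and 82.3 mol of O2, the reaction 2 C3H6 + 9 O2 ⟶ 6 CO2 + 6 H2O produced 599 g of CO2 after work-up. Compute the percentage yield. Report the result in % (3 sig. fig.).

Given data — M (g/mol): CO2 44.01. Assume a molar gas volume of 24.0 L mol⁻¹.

n(C3H6) = 237.0 / 24.0 = 9.875 mol
n(O2) = 82.30 mol
n/ν for C3H6 = 9.875/2 = 4.938
n/ν for O2 = 82.30/9 = 9.144
Smallest n/ν is C3H6 → limiting reagent.
theoretical n(CO2) = (6/2) × 9.875 = 29.63 mol → 1304 g
% yield = 599 / 1304 × 100 = 45.94 %

45.9 %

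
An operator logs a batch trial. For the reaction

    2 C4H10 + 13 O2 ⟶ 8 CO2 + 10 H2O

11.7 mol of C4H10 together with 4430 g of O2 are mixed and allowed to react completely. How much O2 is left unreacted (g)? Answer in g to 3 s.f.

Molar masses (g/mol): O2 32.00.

n(C4H10) = 11.70 mol
n(O2) = 4430 / 32.00 = 138.4 mol
n/ν for C4H10 = 11.70/2 = 5.850
n/ν for O2 = 138.4/13 = 10.65
Smallest n/ν is C4H10 → limiting reagent.
O2 consumed = (13/2) × 11.70 = 76.05 mol
O2 remaining = 138.4 − 76.05 = 62.35 mol
mass = 62.35 × 32.00 = 1995 g

2000 g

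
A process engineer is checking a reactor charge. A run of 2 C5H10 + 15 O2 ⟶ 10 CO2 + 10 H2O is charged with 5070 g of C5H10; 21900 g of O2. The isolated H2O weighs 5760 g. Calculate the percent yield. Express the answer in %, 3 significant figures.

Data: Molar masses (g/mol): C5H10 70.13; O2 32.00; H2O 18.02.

n(C5H10) = 5070 / 70.13 = 72.29 mol
n(O2) = 21900 / 32.00 = 684.4 mol
n/ν for C5H10 = 72.29/2 = 36.15
n/ν for O2 = 684.4/15 = 45.63
Smallest n/ν is C5H10 → limiting reagent.
theoretical n(H2O) = (10/2) × 72.29 = 361.5 mol → 6514 g
% yield = 5760 / 6514 × 100 = 88.42 %

88.4 %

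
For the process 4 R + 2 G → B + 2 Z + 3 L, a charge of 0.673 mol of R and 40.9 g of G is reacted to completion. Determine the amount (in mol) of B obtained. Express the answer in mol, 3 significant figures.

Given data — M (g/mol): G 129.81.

0.158 mol

n(R) = 0.6730 mol
n(G) = 40.90 / 129.81 = 0.3151 mol
n/ν for R = 0.6730/4 = 0.1683
n/ν for G = 0.3151/2 = 0.1576
Smallest n/ν is G → limiting reagent.
n(B) = (1/2) × 0.3151 = 0.1576 mol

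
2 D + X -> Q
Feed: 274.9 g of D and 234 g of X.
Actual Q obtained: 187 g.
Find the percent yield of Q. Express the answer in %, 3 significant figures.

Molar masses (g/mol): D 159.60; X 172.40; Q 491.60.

n(D) = 274.9 / 159.60 = 1.722 mol
n(X) = 234.0 / 172.40 = 1.357 mol
n/ν for D = 1.722/2 = 0.8610
n/ν for X = 1.357/1 = 1.357
Smallest n/ν is D → limiting reagent.
theoretical n(Q) = (1/2) × 1.722 = 0.8610 mol → 423.3 g
% yield = 187 / 423.3 × 100 = 44.18 %

44.2 %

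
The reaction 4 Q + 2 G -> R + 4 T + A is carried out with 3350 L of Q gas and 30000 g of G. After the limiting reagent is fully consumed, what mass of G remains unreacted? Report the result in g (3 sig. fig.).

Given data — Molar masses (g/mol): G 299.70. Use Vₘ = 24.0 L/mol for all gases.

9080 g

n(Q) = 3350 / 24.0 = 139.6 mol
n(G) = 30000 / 299.70 = 100.1 mol
n/ν → Q: 34.90, G: 50.05; Q is limiting.
G consumed = (2/4) × 139.6 = 69.80 mol
G remaining = 100.1 − 69.80 = 30.30 mol
mass = 30.30 × 299.70 = 9081 g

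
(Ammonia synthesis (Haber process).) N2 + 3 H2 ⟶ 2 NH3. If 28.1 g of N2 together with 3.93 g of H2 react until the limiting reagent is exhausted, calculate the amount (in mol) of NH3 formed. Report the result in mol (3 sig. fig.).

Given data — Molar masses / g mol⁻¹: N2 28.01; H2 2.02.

n(N2) = 28.10 / 28.01 = 1.003 mol
n(H2) = 3.930 / 2.02 = 1.946 mol
n/ν → N2: 1.003, H2: 0.6487; H2 is limiting.
n(NH3) = (2/3) × 1.946 = 1.297 mol

1.30 mol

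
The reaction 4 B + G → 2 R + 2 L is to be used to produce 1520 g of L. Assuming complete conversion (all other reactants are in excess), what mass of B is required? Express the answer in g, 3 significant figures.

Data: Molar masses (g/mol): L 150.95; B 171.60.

3460 g

n(L) = 1520 / 150.95 = 10.07 mol
n(B) = (4/2) × 10.07 = 20.14 mol
mass = 20.14 × 171.60 = 3456 g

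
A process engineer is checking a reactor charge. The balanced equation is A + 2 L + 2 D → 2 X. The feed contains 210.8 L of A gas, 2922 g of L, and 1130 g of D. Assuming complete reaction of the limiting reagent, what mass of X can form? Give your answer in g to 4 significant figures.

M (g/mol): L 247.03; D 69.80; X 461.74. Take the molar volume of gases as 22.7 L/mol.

n(A) = 210.8 / 22.7 = 9.286 mol
n(L) = 2922 / 247.03 = 11.83 mol
n(D) = 1130 / 69.80 = 16.19 mol
n/ν for A = 9.286/1 = 9.286
n/ν for L = 11.83/2 = 5.915
n/ν for D = 16.19/2 = 8.095
Smallest n/ν is L → limiting reagent.
n(X) = (2/2) × 11.83 = 11.83 mol
mass = 11.83 × 461.74 = 5462 g

5462 g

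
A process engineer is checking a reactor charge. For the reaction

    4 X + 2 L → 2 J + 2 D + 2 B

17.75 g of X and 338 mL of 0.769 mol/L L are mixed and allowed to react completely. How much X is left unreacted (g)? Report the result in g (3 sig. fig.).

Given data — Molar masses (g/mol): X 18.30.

8.24 g

n(X) = 17.75 / 18.30 = 0.9699 mol
n(L) = 0.769 × 338.0/1000 = 0.2599 mol
n/ν → X: 0.2425, L: 0.1300; L is limiting.
X consumed = (4/2) × 0.2599 = 0.5198 mol
X remaining = 0.9699 − 0.5198 = 0.4501 mol
mass = 0.4501 × 18.30 = 8.237 g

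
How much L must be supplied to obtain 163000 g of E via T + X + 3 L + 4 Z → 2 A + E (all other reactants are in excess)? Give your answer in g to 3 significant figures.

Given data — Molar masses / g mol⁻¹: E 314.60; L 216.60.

n(E) = 163000 / 314.60 = 518.1 mol
n(L) = (3/1) × 518.1 = 1554 mol
mass = 1554 × 216.60 = 336600 g

337000 g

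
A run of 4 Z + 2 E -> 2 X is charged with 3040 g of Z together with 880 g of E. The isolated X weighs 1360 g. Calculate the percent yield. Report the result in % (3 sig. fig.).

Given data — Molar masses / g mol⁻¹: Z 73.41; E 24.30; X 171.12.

38.4 %

n(Z) = 3040 / 73.41 = 41.41 mol
n(E) = 880.0 / 24.30 = 36.21 mol
n/ν for Z = 41.41/4 = 10.35
n/ν for E = 36.21/2 = 18.11
Smallest n/ν is Z → limiting reagent.
theoretical n(X) = (2/4) × 41.41 = 20.71 mol → 3544 g
% yield = 1360 / 3544 × 100 = 38.37 %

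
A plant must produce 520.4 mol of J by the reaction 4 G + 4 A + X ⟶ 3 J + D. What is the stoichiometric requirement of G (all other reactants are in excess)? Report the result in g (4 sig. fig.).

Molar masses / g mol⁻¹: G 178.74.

n(J) = 520.4 mol
n(G) = (4/3) × 520.4 = 693.9 mol
mass = 693.9 × 178.74 = 124000 g

124000 g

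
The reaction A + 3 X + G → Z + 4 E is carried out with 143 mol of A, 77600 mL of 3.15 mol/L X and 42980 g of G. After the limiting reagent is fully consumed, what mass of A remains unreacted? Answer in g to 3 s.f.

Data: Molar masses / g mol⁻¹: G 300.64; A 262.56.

16200 g

n(A) = 143.0 mol
n(X) = 3.15 × 77600/1000 = 244.4 mol
n(G) = 42980 / 300.64 = 143.0 mol
n/ν for A = 143.0/1 = 143.0
n/ν for X = 244.4/3 = 81.47
n/ν for G = 143.0/1 = 143.0
Smallest n/ν is X → limiting reagent.
A consumed = (1/3) × 244.4 = 81.47 mol
A remaining = 143.0 − 81.47 = 61.53 mol
mass = 61.53 × 262.56 = 16160 g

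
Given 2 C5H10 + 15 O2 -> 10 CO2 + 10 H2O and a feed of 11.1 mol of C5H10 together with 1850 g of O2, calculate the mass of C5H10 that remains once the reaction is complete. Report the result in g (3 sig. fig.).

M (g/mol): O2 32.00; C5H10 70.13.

238 g

n(C5H10) = 11.10 mol
n(O2) = 1850 / 32.00 = 57.81 mol
n/ν for C5H10 = 11.10/2 = 5.550
n/ν for O2 = 57.81/15 = 3.854
Smallest n/ν is O2 → limiting reagent.
C5H10 consumed = (2/15) × 57.81 = 7.708 mol
C5H10 remaining = 11.10 − 7.708 = 3.392 mol
mass = 3.392 × 70.13 = 237.9 g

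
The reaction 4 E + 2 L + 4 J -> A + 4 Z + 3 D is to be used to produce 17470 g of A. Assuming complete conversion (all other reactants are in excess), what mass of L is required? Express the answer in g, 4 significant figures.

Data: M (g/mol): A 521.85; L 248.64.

n(A) = 17470 / 521.85 = 33.48 mol
n(L) = (2/1) × 33.48 = 66.96 mol
mass = 66.96 × 248.64 = 16650 g

16650 g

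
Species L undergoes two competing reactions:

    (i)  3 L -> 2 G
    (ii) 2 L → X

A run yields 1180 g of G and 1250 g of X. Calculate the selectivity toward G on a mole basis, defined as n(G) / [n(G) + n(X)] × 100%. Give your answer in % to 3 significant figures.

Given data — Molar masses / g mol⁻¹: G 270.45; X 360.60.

n(G) = 1180 / 270.45 = 4.363 mol
n(X) = 1250 / 360.60 = 3.466 mol
selectivity = 4.363/(4.363+3.466) × 100 = 55.73 %

55.7 %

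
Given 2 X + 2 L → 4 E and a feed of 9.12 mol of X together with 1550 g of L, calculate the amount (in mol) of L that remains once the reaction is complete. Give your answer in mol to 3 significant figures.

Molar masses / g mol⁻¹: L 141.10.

1.87 mol

n(X) = 9.120 mol
n(L) = 1550 / 141.10 = 10.99 mol
n/ν for X = 9.120/2 = 4.560
n/ν for L = 10.99/2 = 5.495
Smallest n/ν is X → limiting reagent.
L consumed = (2/2) × 9.120 = 9.120 mol
L remaining = 10.99 − 9.120 = 1.870 mol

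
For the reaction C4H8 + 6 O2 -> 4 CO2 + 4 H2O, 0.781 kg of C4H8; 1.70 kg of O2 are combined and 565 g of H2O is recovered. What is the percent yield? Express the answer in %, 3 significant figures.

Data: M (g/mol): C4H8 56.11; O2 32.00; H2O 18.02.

88.5 %

n(C4H8) = 0.7810×1000 / 56.11 = 13.92 mol
n(O2) = 1.700×1000 / 32.00 = 53.13 mol
n/ν for C4H8 = 13.92/1 = 13.92
n/ν for O2 = 53.13/6 = 8.855
Smallest n/ν is O2 → limiting reagent.
theoretical n(H2O) = (4/6) × 53.13 = 35.42 mol → 638.3 g
% yield = 565 / 638.3 × 100 = 88.52 %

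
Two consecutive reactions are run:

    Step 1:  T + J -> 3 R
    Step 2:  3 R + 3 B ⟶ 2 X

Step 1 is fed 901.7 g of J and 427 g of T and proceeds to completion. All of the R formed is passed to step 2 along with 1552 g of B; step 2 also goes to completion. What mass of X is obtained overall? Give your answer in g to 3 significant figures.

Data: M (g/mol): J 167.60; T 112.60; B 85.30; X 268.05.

2030 g

Step 1:
n(J) = 901.7 / 167.60 = 5.380 mol
n(T) = 427.0 / 112.60 = 3.792 mol
n/ν for J = 5.380/1 = 5.380
n/ν for T = 3.792/1 = 3.792
Smallest n/ν is T → limiting reagent.
n(R) produced = (3/1) × 3.792 = 11.38 mol
Step 2:
n(R) available = 11.38 mol
n(B) = 1552 / 85.30 = 18.19 mol
n/ν for R = 11.38/3 = 3.793
n/ν for B = 18.19/3 = 6.063
Smallest n/ν is R → limiting reagent.
n(X) = (2/3) × 11.38 = 7.587 mol
mass = 7.587 × 268.05 = 2034 g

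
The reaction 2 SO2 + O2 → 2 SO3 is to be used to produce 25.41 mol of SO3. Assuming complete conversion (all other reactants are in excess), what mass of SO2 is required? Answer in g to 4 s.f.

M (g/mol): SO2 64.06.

n(SO3) = 25.41 mol
n(SO2) = (2/2) × 25.41 = 25.41 mol
mass = 25.41 × 64.06 = 1628 g

1628 g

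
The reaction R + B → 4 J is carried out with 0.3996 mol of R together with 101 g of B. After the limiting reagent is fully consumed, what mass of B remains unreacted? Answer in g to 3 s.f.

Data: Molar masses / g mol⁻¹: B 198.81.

n(R) = 0.3996 mol
n(B) = 101.0 / 198.81 = 0.5080 mol
n/ν for R = 0.3996/1 = 0.3996
n/ν for B = 0.5080/1 = 0.5080
Smallest n/ν is R → limiting reagent.
B consumed = (1/1) × 0.3996 = 0.3996 mol
B remaining = 0.5080 − 0.3996 = 0.1084 mol
mass = 0.1084 × 198.81 = 21.55 g

21.6 g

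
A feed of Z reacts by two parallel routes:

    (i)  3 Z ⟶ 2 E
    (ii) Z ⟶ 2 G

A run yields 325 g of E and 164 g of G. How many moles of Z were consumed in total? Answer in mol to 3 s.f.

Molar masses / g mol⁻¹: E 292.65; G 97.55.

n(E) = 325 / 292.65 = 1.111 mol
n(G) = 164 / 97.55 = 1.681 mol
n(Z) via (i) = (3/2)×1.111 = 1.667 mol
n(Z) via (ii) = (1/2)×1.681 = 0.8405 mol
total n(Z) = 1.667 + 0.8405 = 2.508 mol

2.51 mol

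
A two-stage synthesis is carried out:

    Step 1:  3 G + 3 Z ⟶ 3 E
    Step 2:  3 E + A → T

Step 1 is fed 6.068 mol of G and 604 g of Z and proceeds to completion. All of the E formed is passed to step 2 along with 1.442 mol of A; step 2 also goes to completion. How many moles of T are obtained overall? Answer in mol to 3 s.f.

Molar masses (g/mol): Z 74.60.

1.44 mol

Step 1:
n(G) = 6.068 mol
n(Z) = 604.0 / 74.60 = 8.097 mol
n/ν for G = 6.068/3 = 2.023
n/ν for Z = 8.097/3 = 2.699
Smallest n/ν is G → limiting reagent.
n(E) produced = (3/3) × 6.068 = 6.068 mol
Step 2:
n(E) available = 6.068 mol
n(A) = 1.442 mol
n/ν for E = 6.068/3 = 2.023
n/ν for A = 1.442/1 = 1.442
Smallest n/ν is A → limiting reagent.
n(T) = (1/1) × 1.442 = 1.442 mol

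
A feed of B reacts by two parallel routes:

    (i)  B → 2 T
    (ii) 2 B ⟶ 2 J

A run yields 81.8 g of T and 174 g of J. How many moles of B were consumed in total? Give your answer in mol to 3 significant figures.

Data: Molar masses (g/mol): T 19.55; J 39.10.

6.54 mol

n(T) = 81.8 / 19.55 = 4.184 mol
n(J) = 174 / 39.10 = 4.450 mol
n(B) via (i) = (1/2)×4.184 = 2.092 mol
n(B) via (ii) = (2/2)×4.450 = 4.450 mol
total n(B) = 2.092 + 4.450 = 6.542 mol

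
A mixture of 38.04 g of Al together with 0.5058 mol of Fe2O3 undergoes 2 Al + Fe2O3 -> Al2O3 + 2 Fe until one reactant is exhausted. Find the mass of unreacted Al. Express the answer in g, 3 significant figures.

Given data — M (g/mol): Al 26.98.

n(Al) = 38.04 / 26.98 = 1.410 mol
n(Fe2O3) = 0.5058 mol
n/ν for Al = 1.410/2 = 0.7050
n/ν for Fe2O3 = 0.5058/1 = 0.5058
Smallest n/ν is Fe2O3 → limiting reagent.
Al consumed = (2/1) × 0.5058 = 1.012 mol
Al remaining = 1.410 − 1.012 = 0.3980 mol
mass = 0.3980 × 26.98 = 10.74 g

10.7 g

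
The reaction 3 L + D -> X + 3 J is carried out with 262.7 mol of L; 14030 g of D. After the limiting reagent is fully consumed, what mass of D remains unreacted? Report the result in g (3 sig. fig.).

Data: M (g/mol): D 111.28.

n(L) = 262.7 mol
n(D) = 14030 / 111.28 = 126.1 mol
n/ν for L = 262.7/3 = 87.57
n/ν for D = 126.1/1 = 126.1
Smallest n/ν is L → limiting reagent.
D consumed = (1/3) × 262.7 = 87.57 mol
D remaining = 126.1 − 87.57 = 38.53 mol
mass = 38.53 × 111.28 = 4288 g

4290 g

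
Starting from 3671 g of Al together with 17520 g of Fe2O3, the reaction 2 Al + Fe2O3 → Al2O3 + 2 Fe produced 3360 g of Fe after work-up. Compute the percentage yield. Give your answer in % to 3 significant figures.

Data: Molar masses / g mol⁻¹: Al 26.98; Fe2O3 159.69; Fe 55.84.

n(Al) = 3671 / 26.98 = 136.1 mol
n(Fe2O3) = 17520 / 159.69 = 109.7 mol
n/ν → Al: 68.05, Fe2O3: 109.7; Al is limiting.
theoretical n(Fe) = (2/2) × 136.1 = 136.1 mol → 7600 g
% yield = 3360 / 7600 × 100 = 44.21 %

44.2 %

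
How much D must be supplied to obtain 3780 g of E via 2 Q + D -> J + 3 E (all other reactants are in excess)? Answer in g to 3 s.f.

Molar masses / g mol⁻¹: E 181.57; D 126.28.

n(E) = 3780 / 181.57 = 20.82 mol
n(D) = (1/3) × 20.82 = 6.940 mol
mass = 6.940 × 126.28 = 876.4 g

876 g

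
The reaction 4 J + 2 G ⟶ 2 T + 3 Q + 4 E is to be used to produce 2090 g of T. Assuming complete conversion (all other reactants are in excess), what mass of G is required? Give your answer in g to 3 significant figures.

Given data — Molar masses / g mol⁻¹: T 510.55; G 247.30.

1010 g

n(T) = 2090 / 510.55 = 4.094 mol
n(G) = (2/2) × 4.094 = 4.094 mol
mass = 4.094 × 247.30 = 1012 g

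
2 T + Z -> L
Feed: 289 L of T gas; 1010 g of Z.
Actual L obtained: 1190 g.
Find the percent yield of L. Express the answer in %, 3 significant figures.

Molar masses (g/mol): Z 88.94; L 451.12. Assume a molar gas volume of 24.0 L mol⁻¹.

43.8 %

n(T) = 289.0 / 24.0 = 12.04 mol
n(Z) = 1010 / 88.94 = 11.36 mol
n/ν → T: 6.020, Z: 11.36; T is limiting.
theoretical n(L) = (1/2) × 12.04 = 6.020 mol → 2716 g
% yield = 1190 / 2716 × 100 = 43.81 %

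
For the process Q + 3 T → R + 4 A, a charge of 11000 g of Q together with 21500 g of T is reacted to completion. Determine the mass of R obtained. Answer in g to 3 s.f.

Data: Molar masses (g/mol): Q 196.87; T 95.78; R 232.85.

13000 g

n(Q) = 11000 / 196.87 = 55.87 mol
n(T) = 21500 / 95.78 = 224.5 mol
n/ν for Q = 55.87/1 = 55.87
n/ν for T = 224.5/3 = 74.83
Smallest n/ν is Q → limiting reagent.
n(R) = (1/1) × 55.87 = 55.87 mol
mass = 55.87 × 232.85 = 13010 g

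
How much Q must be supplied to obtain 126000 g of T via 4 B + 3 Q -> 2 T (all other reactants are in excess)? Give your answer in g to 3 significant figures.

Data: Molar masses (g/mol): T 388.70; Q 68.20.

33200 g

n(T) = 126000 / 388.70 = 324.2 mol
n(Q) = (3/2) × 324.2 = 486.3 mol
mass = 486.3 × 68.20 = 33170 g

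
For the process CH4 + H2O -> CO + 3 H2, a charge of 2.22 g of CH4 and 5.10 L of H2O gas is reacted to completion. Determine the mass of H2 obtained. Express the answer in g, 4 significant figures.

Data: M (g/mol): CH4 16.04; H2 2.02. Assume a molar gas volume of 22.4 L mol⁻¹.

n(CH4) = 2.220 / 16.04 = 0.1384 mol
n(H2O) = 5.100 / 22.4 = 0.2277 mol
n/ν → CH4: 0.1384, H2O: 0.2277; CH4 is limiting.
n(H2) = (3/1) × 0.1384 = 0.4152 mol
mass = 0.4152 × 2.02 = 0.8387 g

0.8387 g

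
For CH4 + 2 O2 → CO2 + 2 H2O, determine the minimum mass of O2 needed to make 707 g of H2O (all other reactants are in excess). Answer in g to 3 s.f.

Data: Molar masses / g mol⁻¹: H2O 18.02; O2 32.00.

n(H2O) = 707 / 18.02 = 39.23 mol
n(O2) = (2/2) × 39.23 = 39.23 mol
mass = 39.23 × 32.00 = 1255 g

1260 g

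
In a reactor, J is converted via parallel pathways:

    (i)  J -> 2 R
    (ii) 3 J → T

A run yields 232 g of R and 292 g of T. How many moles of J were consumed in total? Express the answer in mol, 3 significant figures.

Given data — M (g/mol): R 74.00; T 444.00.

n(R) = 232 / 74.00 = 3.135 mol
n(T) = 292 / 444.00 = 0.6577 mol
n(J) via (i) = (1/2)×3.135 = 1.568 mol
n(J) via (ii) = (3/1)×0.6577 = 1.973 mol
total n(J) = 1.568 + 1.973 = 3.541 mol

3.54 mol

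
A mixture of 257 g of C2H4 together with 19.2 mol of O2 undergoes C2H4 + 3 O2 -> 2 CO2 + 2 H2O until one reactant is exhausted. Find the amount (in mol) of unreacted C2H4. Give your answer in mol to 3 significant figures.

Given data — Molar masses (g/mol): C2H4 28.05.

2.76 mol

n(C2H4) = 257.0 / 28.05 = 9.162 mol
n(O2) = 19.20 mol
n/ν for C2H4 = 9.162/1 = 9.162
n/ν for O2 = 19.20/3 = 6.400
Smallest n/ν is O2 → limiting reagent.
C2H4 consumed = (1/3) × 19.20 = 6.400 mol
C2H4 remaining = 9.162 − 6.400 = 2.762 mol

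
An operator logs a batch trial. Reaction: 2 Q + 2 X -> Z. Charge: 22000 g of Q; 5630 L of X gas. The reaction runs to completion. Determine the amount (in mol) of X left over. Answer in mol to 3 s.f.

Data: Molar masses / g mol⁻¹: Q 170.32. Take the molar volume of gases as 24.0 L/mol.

n(Q) = 22000 / 170.32 = 129.2 mol
n(X) = 5630 / 24.0 = 234.6 mol
n/ν for Q = 129.2/2 = 64.60
n/ν for X = 234.6/2 = 117.3
Smallest n/ν is Q → limiting reagent.
X consumed = (2/2) × 129.2 = 129.2 mol
X remaining = 234.6 − 129.2 = 105.4 mol

105 mol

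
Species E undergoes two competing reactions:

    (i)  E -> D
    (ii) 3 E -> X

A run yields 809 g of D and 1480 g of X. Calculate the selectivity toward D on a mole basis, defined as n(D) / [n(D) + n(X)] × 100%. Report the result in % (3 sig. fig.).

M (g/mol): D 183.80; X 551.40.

n(D) = 809 / 183.80 = 4.402 mol
n(X) = 1480 / 551.40 = 2.684 mol
selectivity = 4.402/(4.402+2.684) × 100 = 62.12 %

62.1 %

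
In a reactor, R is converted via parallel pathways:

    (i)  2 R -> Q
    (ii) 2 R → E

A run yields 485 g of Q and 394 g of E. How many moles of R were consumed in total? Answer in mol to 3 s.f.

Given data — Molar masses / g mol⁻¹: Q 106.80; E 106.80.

16.5 mol

n(Q) = 485 / 106.80 = 4.541 mol
n(E) = 394 / 106.80 = 3.689 mol
n(R) via (i) = (2/1)×4.541 = 9.082 mol
n(R) via (ii) = (2/1)×3.689 = 7.378 mol
total n(R) = 9.082 + 7.378 = 16.46 mol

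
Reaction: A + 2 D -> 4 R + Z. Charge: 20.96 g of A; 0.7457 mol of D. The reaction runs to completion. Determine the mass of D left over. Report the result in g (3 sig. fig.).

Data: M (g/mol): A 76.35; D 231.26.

45.5 g

n(A) = 20.96 / 76.35 = 0.2745 mol
n(D) = 0.7457 mol
n/ν for A = 0.2745/1 = 0.2745
n/ν for D = 0.7457/2 = 0.3729
Smallest n/ν is A → limiting reagent.
D consumed = (2/1) × 0.2745 = 0.5490 mol
D remaining = 0.7457 − 0.5490 = 0.1967 mol
mass = 0.1967 × 231.26 = 45.49 g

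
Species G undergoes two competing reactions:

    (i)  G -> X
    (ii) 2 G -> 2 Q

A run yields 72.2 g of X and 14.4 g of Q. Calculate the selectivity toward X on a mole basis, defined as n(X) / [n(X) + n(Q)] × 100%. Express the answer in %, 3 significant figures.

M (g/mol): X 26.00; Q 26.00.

83.4 %

n(X) = 72.2 / 26.00 = 2.777 mol
n(Q) = 14.4 / 26.00 = 0.5538 mol
selectivity = 2.777/(2.777+0.5538) × 100 = 83.37 %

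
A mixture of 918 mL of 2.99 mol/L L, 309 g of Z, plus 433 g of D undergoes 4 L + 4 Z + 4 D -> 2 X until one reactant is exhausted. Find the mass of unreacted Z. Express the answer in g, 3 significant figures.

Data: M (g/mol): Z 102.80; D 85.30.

n(L) = 2.99 × 918.0/1000 = 2.745 mol
n(Z) = 309.0 / 102.80 = 3.006 mol
n(D) = 433.0 / 85.30 = 5.076 mol
n/ν for L = 2.745/4 = 0.6863
n/ν for Z = 3.006/4 = 0.7515
n/ν for D = 5.076/4 = 1.269
Smallest n/ν is L → limiting reagent.
Z consumed = (4/4) × 2.745 = 2.745 mol
Z remaining = 3.006 − 2.745 = 0.2610 mol
mass = 0.2610 × 102.80 = 26.83 g

26.8 g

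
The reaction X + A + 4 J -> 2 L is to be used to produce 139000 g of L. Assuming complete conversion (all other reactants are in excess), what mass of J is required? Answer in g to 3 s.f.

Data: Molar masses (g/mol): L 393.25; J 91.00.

n(L) = 139000 / 393.25 = 353.5 mol
n(J) = (4/2) × 353.5 = 707.0 mol
mass = 707.0 × 91.00 = 64340 g

64300 g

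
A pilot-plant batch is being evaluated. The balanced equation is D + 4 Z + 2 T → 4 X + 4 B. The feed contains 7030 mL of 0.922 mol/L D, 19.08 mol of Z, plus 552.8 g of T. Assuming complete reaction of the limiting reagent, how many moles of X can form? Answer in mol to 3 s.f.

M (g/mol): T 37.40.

19.1 mol

n(D) = 0.922 × 7030/1000 = 6.482 mol
n(Z) = 19.08 mol
n(T) = 552.8 / 37.40 = 14.78 mol
n/ν for D = 6.482/1 = 6.482
n/ν for Z = 19.08/4 = 4.770
n/ν for T = 14.78/2 = 7.390
Smallest n/ν is Z → limiting reagent.
n(X) = (4/4) × 19.08 = 19.08 mol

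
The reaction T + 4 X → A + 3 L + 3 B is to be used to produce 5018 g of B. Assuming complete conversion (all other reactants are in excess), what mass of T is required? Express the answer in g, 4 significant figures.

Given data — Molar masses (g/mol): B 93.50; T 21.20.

n(B) = 5018 / 93.50 = 53.67 mol
n(T) = (1/3) × 53.67 = 17.89 mol
mass = 17.89 × 21.20 = 379.3 g

379.3 g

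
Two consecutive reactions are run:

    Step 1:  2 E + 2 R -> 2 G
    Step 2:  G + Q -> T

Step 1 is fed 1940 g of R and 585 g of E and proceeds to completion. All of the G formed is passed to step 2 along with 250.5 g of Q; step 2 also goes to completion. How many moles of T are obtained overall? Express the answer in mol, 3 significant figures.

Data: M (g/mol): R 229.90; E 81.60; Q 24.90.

7.17 mol

Step 1:
n(R) = 1940 / 229.90 = 8.438 mol
n(E) = 585.0 / 81.60 = 7.169 mol
n/ν for R = 8.438/2 = 4.219
n/ν for E = 7.169/2 = 3.585
Smallest n/ν is E → limiting reagent.
n(G) produced = (2/2) × 7.169 = 7.169 mol
Step 2:
n(G) available = 7.169 mol
n(Q) = 250.5 / 24.90 = 10.06 mol
n/ν for G = 7.169/1 = 7.169
n/ν for Q = 10.06/1 = 10.06
Smallest n/ν is G → limiting reagent.
n(T) = (1/1) × 7.169 = 7.169 mol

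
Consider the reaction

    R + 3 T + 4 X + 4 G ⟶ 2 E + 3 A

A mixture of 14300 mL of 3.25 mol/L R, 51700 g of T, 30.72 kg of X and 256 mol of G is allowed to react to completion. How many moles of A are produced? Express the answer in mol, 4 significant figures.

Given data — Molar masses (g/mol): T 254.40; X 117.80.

139.4 mol

n(R) = 3.25 × 14300/1000 = 46.48 mol
n(T) = 51700 / 254.40 = 203.2 mol
n(X) = 30.72×1000 / 117.80 = 260.8 mol
n(G) = 256.0 mol
n/ν for R = 46.48/1 = 46.48
n/ν for T = 203.2/3 = 67.73
n/ν for X = 260.8/4 = 65.20
n/ν for G = 256.0/4 = 64.00
Smallest n/ν is R → limiting reagent.
n(A) = (3/1) × 46.48 = 139.4 mol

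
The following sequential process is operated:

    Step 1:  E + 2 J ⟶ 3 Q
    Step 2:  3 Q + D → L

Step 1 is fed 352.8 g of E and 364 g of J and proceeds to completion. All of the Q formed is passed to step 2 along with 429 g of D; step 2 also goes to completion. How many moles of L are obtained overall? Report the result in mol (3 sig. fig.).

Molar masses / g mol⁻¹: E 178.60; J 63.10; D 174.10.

1.98 mol

Step 1:
n(E) = 352.8 / 178.60 = 1.975 mol
n(J) = 364.0 / 63.10 = 5.769 mol
n/ν → E: 1.975, J: 2.885; E is limiting.
n(Q) produced = (3/1) × 1.975 = 5.925 mol
Step 2:
n(Q) available = 5.925 mol
n(D) = 429.0 / 174.10 = 2.464 mol
n/ν → Q: 1.975, D: 2.464; Q is limiting.
n(L) = (1/3) × 5.925 = 1.975 mol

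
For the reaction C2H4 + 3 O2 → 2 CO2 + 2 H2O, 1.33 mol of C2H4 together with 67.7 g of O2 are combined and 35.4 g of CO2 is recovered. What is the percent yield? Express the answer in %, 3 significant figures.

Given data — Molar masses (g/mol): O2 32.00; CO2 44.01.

n(C2H4) = 1.330 mol
n(O2) = 67.70 / 32.00 = 2.116 mol
n/ν for C2H4 = 1.330/1 = 1.330
n/ν for O2 = 2.116/3 = 0.7053
Smallest n/ν is O2 → limiting reagent.
theoretical n(CO2) = (2/3) × 2.116 = 1.411 mol → 62.10 g
% yield = 35.4 / 62.10 × 100 = 57.00 %

57.0 %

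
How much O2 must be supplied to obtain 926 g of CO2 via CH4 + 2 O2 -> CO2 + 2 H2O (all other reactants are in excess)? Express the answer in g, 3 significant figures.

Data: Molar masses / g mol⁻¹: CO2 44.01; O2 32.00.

n(CO2) = 926 / 44.01 = 21.04 mol
n(O2) = (2/1) × 21.04 = 42.08 mol
mass = 42.08 × 32.00 = 1347 g

1350 g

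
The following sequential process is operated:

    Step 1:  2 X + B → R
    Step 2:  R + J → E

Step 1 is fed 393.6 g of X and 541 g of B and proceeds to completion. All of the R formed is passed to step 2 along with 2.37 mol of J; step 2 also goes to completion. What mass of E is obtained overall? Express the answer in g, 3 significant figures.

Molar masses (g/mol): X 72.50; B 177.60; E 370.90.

879 g

Step 1:
n(X) = 393.6 / 72.50 = 5.429 mol
n(B) = 541.0 / 177.60 = 3.046 mol
n/ν for X = 5.429/2 = 2.715
n/ν for B = 3.046/1 = 3.046
Smallest n/ν is X → limiting reagent.
n(R) produced = (1/2) × 5.429 = 2.715 mol
Step 2:
n(R) available = 2.715 mol
n(J) = 2.370 mol
n/ν for R = 2.715/1 = 2.715
n/ν for J = 2.370/1 = 2.370
Smallest n/ν is J → limiting reagent.
n(E) = (1/1) × 2.370 = 2.370 mol
mass = 2.370 × 370.90 = 879.0 g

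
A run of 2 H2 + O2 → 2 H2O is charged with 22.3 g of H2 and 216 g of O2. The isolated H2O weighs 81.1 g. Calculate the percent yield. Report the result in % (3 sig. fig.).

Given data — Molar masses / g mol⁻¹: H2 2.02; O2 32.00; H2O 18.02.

40.8 %

n(H2) = 22.30 / 2.02 = 11.04 mol
n(O2) = 216.0 / 32.00 = 6.750 mol
n/ν for H2 = 11.04/2 = 5.520
n/ν for O2 = 6.750/1 = 6.750
Smallest n/ν is H2 → limiting reagent.
theoretical n(H2O) = (2/2) × 11.04 = 11.04 mol → 198.9 g
% yield = 81.1 / 198.9 × 100 = 40.77 %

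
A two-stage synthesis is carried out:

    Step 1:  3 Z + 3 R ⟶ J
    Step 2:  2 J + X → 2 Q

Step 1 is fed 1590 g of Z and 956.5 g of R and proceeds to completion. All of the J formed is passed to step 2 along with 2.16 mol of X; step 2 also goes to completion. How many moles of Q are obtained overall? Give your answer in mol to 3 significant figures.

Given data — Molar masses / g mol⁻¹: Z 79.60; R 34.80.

4.32 mol

Step 1:
n(Z) = 1590 / 79.60 = 19.97 mol
n(R) = 956.5 / 34.80 = 27.49 mol
n/ν → Z: 6.657, R: 9.163; Z is limiting.
n(J) produced = (1/3) × 19.97 = 6.657 mol
Step 2:
n(J) available = 6.657 mol
n(X) = 2.160 mol
n/ν → J: 3.329, X: 2.160; X is limiting.
n(Q) = (2/1) × 2.160 = 4.320 mol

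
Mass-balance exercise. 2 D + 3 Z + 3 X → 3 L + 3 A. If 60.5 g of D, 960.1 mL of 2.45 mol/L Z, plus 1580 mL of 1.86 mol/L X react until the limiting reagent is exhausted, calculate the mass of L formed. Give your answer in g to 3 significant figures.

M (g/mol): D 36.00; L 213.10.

n(D) = 60.50 / 36.00 = 1.681 mol
n(Z) = 2.45 × 960.1/1000 = 2.352 mol
n(X) = 1.86 × 1580/1000 = 2.939 mol
n/ν → D: 0.8405, Z: 0.7840, X: 0.9797; Z is limiting.
n(L) = (3/3) × 2.352 = 2.352 mol
mass = 2.352 × 213.10 = 501.2 g

501 g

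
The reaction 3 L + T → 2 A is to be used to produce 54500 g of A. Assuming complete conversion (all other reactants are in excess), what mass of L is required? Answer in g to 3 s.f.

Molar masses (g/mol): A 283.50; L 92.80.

26800 g

n(A) = 54500 / 283.50 = 192.2 mol
n(L) = (3/2) × 192.2 = 288.3 mol
mass = 288.3 × 92.80 = 26750 g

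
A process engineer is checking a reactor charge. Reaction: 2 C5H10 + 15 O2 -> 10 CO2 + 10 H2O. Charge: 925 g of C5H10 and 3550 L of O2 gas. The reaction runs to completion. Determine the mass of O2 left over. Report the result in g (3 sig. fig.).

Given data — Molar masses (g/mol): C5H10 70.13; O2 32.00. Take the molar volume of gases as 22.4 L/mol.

1910 g

n(C5H10) = 925.0 / 70.13 = 13.19 mol
n(O2) = 3550 / 22.4 = 158.5 mol
n/ν for C5H10 = 13.19/2 = 6.595
n/ν for O2 = 158.5/15 = 10.57
Smallest n/ν is C5H10 → limiting reagent.
O2 consumed = (15/2) × 13.19 = 98.93 mol
O2 remaining = 158.5 − 98.93 = 59.57 mol
mass = 59.57 × 32.00 = 1906 g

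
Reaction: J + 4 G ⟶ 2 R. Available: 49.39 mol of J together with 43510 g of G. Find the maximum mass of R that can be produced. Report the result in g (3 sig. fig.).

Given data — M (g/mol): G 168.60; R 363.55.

35900 g

n(J) = 49.39 mol
n(G) = 43510 / 168.60 = 258.1 mol
n/ν → J: 49.39, G: 64.53; J is limiting.
n(R) = (2/1) × 49.39 = 98.78 mol
mass = 98.78 × 363.55 = 35910 g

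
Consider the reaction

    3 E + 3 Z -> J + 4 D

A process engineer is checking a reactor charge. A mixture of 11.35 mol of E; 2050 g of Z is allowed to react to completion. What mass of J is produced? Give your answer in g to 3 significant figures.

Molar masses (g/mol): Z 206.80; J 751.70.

2480 g

n(E) = 11.35 mol
n(Z) = 2050 / 206.80 = 9.913 mol
n/ν → E: 3.783, Z: 3.304; Z is limiting.
n(J) = (1/3) × 9.913 = 3.304 mol
mass = 3.304 × 751.70 = 2484 g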